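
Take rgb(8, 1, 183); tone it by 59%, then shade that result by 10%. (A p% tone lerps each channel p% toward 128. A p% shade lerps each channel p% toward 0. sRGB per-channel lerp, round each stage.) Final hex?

#474488

Lerp each channel 59% toward 128:
  R: 8 + 0.59×(128−8) = 8 + 70.8 = 78.8 → 79
  G: 1 + 74.93 = 75.93 → 76
  B: 183 + 0.59×(128−183) = 183 − 32.45 = 150.55 → 151
After the tone: rgb(79, 76, 151) = #4F4C97.
Per channel, c → c + 0.1(0 − c):
  R: 79 + 0.1×(0−79) = 79 − 7.9 = 71.1 → 71
  G: 76 + 0.1×(0−76) = 76 − 7.6 = 68.4 → 68
  B: 151 + 0.1×(0−151) = 151 − 15.1 = 135.9 → 136
rgb(71, 68, 136) = #474488.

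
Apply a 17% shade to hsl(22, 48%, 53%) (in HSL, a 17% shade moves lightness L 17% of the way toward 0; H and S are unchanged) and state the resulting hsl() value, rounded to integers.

L moves 17% from 53 toward 0: 53 − 9.01 = 43.99 → 44.
H and S are unchanged.

hsl(22, 48%, 44%)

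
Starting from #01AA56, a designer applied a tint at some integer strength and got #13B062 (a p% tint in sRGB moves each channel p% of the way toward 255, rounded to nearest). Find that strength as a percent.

#01AA56 is rgb(1, 170, 86); #13B062 is rgb(19, 176, 98).
On the R channel (widest range): 19 ≈ 1 + (p/100)(255 − 1), so p ≈ 100×(19 − 1)/(255 − 1) = 1800/254 = 7.09.
p = 7 reproduces all three channels after rounding.

7%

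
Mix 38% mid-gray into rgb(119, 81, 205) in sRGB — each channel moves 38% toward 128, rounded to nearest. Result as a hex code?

#7a63b0

Per channel, c → c + 0.38(128 − c):
  R: 119 + 0.38×(128−119) = 119 + 3.42 = 122.42 → 122
  G: 81 + 0.38×(128−81) = 81 + 17.86 = 98.86 → 99
  B: 205 − 29.26 = 175.74 → 176
rgb(122, 99, 176) = #7a63b0.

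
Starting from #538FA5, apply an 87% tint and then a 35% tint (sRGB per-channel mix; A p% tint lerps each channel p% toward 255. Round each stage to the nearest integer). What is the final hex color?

#538FA5 is rgb(83, 143, 165).
Lerp each channel 87% toward 255:
  R: 83 + 0.87×(255−83) = 83 + 149.64 = 232.64 → 233
  G: 143 + 0.87×(255−143) = 143 + 97.44 = 240.44 → 240
  B: 165 + 78.3 = 243.3 → 243
After the tint: rgb(233, 240, 243) = #E9F0F3.
A 35% tint moves each channel 35% toward 255:
  R: 233 + 7.7 = 240.7 → 241
  G: 240 + 0.35×(255−240) = 240 + 5.25 = 245.25 → 245
  B: 243 + 4.2 = 247.2 → 247
rgb(241, 245, 247) = #F1F5F7.

#F1F5F7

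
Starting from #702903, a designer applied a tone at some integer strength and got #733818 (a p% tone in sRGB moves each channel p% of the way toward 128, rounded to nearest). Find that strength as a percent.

17%

#702903 is rgb(112, 41, 3); #733818 is rgb(115, 56, 24).
On the B channel (widest range): 24 ≈ 3 + (p/100)(128 − 3), so p ≈ 100×(24 − 3)/(128 − 3) = 2100/125 = 16.80.
p = 17 reproduces all three channels after rounding.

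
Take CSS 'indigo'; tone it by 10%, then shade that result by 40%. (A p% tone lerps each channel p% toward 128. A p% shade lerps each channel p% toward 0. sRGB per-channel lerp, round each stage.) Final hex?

CSS indigo is rgb(75, 0, 130).
Lerp each channel 10% toward 128:
  R: 75 + 0.1×(128−75) = 75 + 5.3 = 80.3 → 80
  G: 0 + 0.1×(128−0) = 0 + 12.8 = 12.8 → 13
  B: 130 + 0.1×(128−130) = 130 − 0.2 = 129.8 → 130
After the tone: rgb(80, 13, 130) = #500D82.
A 40% shade moves each channel 40% toward 0:
  R: 80 − 32 = 48 → 48
  G: 13 + 0.4×(0−13) = 13 − 5.2 = 7.8 → 8
  B: 130 + 0.4×(0−130) = 130 − 52 = 78 → 78
rgb(48, 8, 78) = #30084E.

#30084E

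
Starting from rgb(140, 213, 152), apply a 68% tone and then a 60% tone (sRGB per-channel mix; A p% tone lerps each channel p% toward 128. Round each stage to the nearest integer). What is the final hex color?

#828B83

Per channel, c → c + 0.68(128 − c):
  R: 140 − 8.16 = 131.84 → 132
  G: 213 + 0.68×(128−213) = 213 − 57.8 = 155.2 → 155
  B: 152 + 0.68×(128−152) = 152 − 16.32 = 135.68 → 136
After the tone: rgb(132, 155, 136) = #849B88.
Per channel, c → c + 0.6(128 − c):
  R: 132 + 0.6×(128−132) = 132 − 2.4 = 129.6 → 130
  G: 155 − 16.2 = 138.8 → 139
  B: 136 + 0.6×(128−136) = 136 − 4.8 = 131.2 → 131
rgb(130, 139, 131) = #828B83.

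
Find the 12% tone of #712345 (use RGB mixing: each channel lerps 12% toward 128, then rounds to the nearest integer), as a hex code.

#732E4C

#712345 is rgb(113, 35, 69).
Per channel, c → c + 0.12(128 − c):
  R: 113 + 0.12×(128−113) = 113 + 1.8 = 114.8 → 115
  G: 35 + 11.16 = 46.16 → 46
  B: 69 + 7.08 = 76.08 → 76
rgb(115, 46, 76) = #732E4C.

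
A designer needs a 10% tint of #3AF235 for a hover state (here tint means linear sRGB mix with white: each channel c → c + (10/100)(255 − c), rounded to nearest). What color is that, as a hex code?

#3AF235 is rgb(58, 242, 53).
A 10% tint moves each channel 10% toward 255:
  R: 58 + 0.1×(255−58) = 58 + 19.7 = 77.7 → 78
  G: 242 + 0.1×(255−242) = 242 + 1.3 = 243.3 → 243
  B: 53 + 20.2 = 73.2 → 73
rgb(78, 243, 73) = #4EF349.

#4EF349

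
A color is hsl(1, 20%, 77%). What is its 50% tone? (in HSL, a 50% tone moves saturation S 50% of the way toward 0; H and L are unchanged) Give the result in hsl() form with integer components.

hsl(1, 10%, 77%)

S moves 50% from 20 toward 0: 20 − 10 = 10 → 10.
H and L are unchanged.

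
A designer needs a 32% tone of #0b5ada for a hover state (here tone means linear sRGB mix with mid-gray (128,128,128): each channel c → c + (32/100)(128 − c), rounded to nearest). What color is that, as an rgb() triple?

#0b5ada is rgb(11, 90, 218).
Lerp each channel 32% toward 128:
  R: 11 + 37.44 = 48.44 → 48
  G: 90 + 0.32×(128−90) = 90 + 12.16 = 102.16 → 102
  B: 218 + 0.32×(128−218) = 218 − 28.8 = 189.2 → 189

rgb(48, 102, 189)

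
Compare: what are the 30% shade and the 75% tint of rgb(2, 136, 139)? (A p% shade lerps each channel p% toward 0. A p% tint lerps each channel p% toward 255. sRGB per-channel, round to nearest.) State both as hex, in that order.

30% shade:
  R: 2 − 0.6 = 1.4 → 1
  G: 136 + 0.3×(0−136) = 136 − 40.8 = 95.2 → 95
  B: 139 + 0.3×(0−139) = 139 − 41.7 = 97.3 → 97
  → #015f61
75% tint:
  R: 2 + 0.75×(255−2) = 2 + 189.75 = 191.75 → 192
  G: 136 + 0.75×(255−136) = 136 + 89.25 = 225.25 → 225
  B: 139 + 0.75×(255−139) = 139 + 87 = 226 → 226
  → #c0e1e2

#015f61, #c0e1e2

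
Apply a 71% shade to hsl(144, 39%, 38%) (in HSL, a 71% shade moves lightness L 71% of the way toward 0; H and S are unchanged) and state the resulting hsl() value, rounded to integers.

hsl(144, 39%, 11%)

L moves 71% from 38 toward 0: 38 − 26.98 = 11.02 → 11.
H and S are unchanged.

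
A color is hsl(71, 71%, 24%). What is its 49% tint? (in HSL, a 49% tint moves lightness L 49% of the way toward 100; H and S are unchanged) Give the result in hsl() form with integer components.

hsl(71, 71%, 61%)

L moves 49% from 24 toward 100: 24 + 37.24 = 61.24 → 61.
H and S are unchanged.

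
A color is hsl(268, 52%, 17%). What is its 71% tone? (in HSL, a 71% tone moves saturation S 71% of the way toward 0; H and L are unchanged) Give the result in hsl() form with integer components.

hsl(268, 15%, 17%)

S moves 71% from 52 toward 0: 52 − 36.92 = 15.08 → 15.
H and L are unchanged.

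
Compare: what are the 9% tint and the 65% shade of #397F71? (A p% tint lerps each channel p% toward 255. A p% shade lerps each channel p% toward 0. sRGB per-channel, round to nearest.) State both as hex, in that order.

#397F71 is rgb(57, 127, 113).
9% tint:
  R: 57 + 17.82 = 74.82 → 75
  G: 127 + 0.09×(255−127) = 127 + 11.52 = 138.52 → 139
  B: 113 + 0.09×(255−113) = 113 + 12.78 = 125.78 → 126
  → #4B8B7E
65% shade:
  R: 57 + 0.65×(0−57) = 57 − 37.05 = 19.95 → 20
  G: 127 − 82.55 = 44.45 → 44
  B: 113 + 0.65×(0−113) = 113 − 73.45 = 39.55 → 40
  → #142C28

#4B8B7E, #142C28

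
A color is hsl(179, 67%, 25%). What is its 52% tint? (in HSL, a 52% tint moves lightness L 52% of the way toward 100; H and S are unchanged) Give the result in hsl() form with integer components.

L moves 52% from 25 toward 100: 25 + 39 = 64 → 64.
H and S are unchanged.

hsl(179, 67%, 64%)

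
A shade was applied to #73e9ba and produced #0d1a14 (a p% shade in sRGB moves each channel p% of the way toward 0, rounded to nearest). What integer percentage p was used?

89%

#73e9ba is rgb(115, 233, 186); #0d1a14 is rgb(13, 26, 20).
On the G channel (widest range): 26 ≈ 233 + (p/100)(0 − 233), so p ≈ 100×(26 − 233)/(0 − 233) = -20700/-233 = 88.84.
p = 89 reproduces all three channels after rounding.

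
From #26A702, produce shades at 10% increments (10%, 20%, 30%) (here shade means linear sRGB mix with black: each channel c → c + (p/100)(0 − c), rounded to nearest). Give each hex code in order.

#26A702 is rgb(38, 167, 2).
10%: (38 − 3.8 = 34.2→34, 167 − 16.7 = 150.3→150, 2→2) → #229602
20%: (38 − 7.6 = 30.4→30, 167 − 33.4 = 133.6→134, 2→2) → #1E8602
30%: (38 − 11.4 = 26.6→27, 167 − 50.1 = 116.9→117, 2 − 0.6 = 1.4→1) → #1B7501

#229602, #1E8602, #1B7501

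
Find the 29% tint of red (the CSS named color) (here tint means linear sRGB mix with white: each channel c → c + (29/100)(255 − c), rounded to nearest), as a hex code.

CSS red is rgb(255, 0, 0).
Per channel, c → c + 0.29(255 − c):
  R: 255 + 0.29×(255−255) = 255 + 0 = 255 → 255
  G: 0 + 73.95 = 73.95 → 74
  B: 0 + 0.29×(255−0) = 0 + 73.95 = 73.95 → 74
rgb(255, 74, 74) = #ff4a4a.

#ff4a4a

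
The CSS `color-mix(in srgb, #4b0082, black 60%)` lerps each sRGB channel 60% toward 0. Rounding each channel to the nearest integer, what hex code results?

#4b0082 is rgb(75, 0, 130).
Per channel, c → c + 0.6(0 − c):
  R: 75 − 45 = 30 → 30
  G: 0 + 0.6×(0−0) = 0 + 0 = 0 → 0
  B: 130 − 78 = 52 → 52
rgb(30, 0, 52) = #1e0034.

#1e0034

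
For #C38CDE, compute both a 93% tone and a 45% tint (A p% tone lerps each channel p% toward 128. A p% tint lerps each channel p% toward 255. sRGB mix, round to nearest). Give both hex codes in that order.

#858187, #DEC0ED

#C38CDE is rgb(195, 140, 222).
93% tone:
  R: 195 − 62.31 = 132.69 → 133
  G: 140 + 0.93×(128−140) = 140 − 11.16 = 128.84 → 129
  B: 222 + 0.93×(128−222) = 222 − 87.42 = 134.58 → 135
  → #858187
45% tint:
  R: 195 + 0.45×(255−195) = 195 + 27 = 222 → 222
  G: 140 + 0.45×(255−140) = 140 + 51.75 = 191.75 → 192
  B: 222 + 0.45×(255−222) = 222 + 14.85 = 236.85 → 237
  → #DEC0ED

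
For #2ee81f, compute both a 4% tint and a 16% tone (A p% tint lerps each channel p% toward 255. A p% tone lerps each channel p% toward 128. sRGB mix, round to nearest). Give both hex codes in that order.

#2ee81f is rgb(46, 232, 31).
4% tint:
  R: 46 + 0.04×(255−46) = 46 + 8.36 = 54.36 → 54
  G: 232 + 0.04×(255−232) = 232 + 0.92 = 232.92 → 233
  B: 31 + 8.96 = 39.96 → 40
  → #36e928
16% tone:
  R: 46 + 0.16×(128−46) = 46 + 13.12 = 59.12 → 59
  G: 232 − 16.64 = 215.36 → 215
  B: 31 + 0.16×(128−31) = 31 + 15.52 = 46.52 → 47
  → #3bd72f

#36e928, #3bd72f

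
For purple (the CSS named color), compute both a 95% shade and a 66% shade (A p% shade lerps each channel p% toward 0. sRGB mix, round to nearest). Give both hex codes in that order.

#060006, #2c002c

CSS purple is rgb(128, 0, 128).
95% shade:
  R: 128 + 0.95×(0−128) = 128 − 121.6 = 6.4 → 6
  G: 0 + 0.95×(0−0) = 0 + 0 = 0 → 0
  B: 128 − 121.6 = 6.4 → 6
  → #060006
66% shade:
  R: 128 + 0.66×(0−128) = 128 − 84.48 = 43.52 → 44
  G: 0 + 0.66×(0−0) = 0 + 0 = 0 → 0
  B: 128 − 84.48 = 43.52 → 44
  → #2c002c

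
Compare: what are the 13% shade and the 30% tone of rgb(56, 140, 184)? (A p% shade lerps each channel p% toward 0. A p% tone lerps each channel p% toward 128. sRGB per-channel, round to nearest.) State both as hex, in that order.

13% shade:
  R: 56 − 7.28 = 48.72 → 49
  G: 140 − 18.2 = 121.8 → 122
  B: 184 − 23.92 = 160.08 → 160
  → #317AA0
30% tone:
  R: 56 + 0.3×(128−56) = 56 + 21.6 = 77.6 → 78
  G: 140 + 0.3×(128−140) = 140 − 3.6 = 136.4 → 136
  B: 184 − 16.8 = 167.2 → 167
  → #4E88A7

#317AA0, #4E88A7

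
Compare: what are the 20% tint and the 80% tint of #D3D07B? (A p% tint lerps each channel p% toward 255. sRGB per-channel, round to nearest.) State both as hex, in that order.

#D3D07B is rgb(211, 208, 123).
20% tint:
  R: 211 + 0.2×(255−211) = 211 + 8.8 = 219.8 → 220
  G: 208 + 9.4 = 217.4 → 217
  B: 123 + 26.4 = 149.4 → 149
  → #DCD995
80% tint:
  R: 211 + 35.2 = 246.2 → 246
  G: 208 + 0.8×(255−208) = 208 + 37.6 = 245.6 → 246
  B: 123 + 0.8×(255−123) = 123 + 105.6 = 228.6 → 229
  → #F6F6E5

#DCD995, #F6F6E5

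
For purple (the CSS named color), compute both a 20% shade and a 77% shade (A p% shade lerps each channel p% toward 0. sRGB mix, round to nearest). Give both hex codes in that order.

#660066, #1d001d

CSS purple is rgb(128, 0, 128).
20% shade:
  R: 128 − 25.6 = 102.4 → 102
  G: 0 + 0.2×(0−0) = 0 + 0 = 0 → 0
  B: 128 + 0.2×(0−128) = 128 − 25.6 = 102.4 → 102
  → #660066
77% shade:
  R: 128 + 0.77×(0−128) = 128 − 98.56 = 29.44 → 29
  G: 0 + 0.77×(0−0) = 0 + 0 = 0 → 0
  B: 128 + 0.77×(0−128) = 128 − 98.56 = 29.44 → 29
  → #1d001d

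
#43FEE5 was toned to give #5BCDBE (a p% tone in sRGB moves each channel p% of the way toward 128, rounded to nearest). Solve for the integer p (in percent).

#43FEE5 is rgb(67, 254, 229); #5BCDBE is rgb(91, 205, 190).
On the G channel (widest range): 205 ≈ 254 + (p/100)(128 − 254), so p ≈ 100×(205 − 254)/(128 − 254) = -4900/-126 = 38.89.
p = 39 reproduces all three channels after rounding.

39%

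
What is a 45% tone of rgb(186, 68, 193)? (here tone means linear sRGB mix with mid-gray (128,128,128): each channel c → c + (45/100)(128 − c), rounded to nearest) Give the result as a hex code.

A 45% tone moves each channel 45% toward 128:
  R: 186 + 0.45×(128−186) = 186 − 26.1 = 159.9 → 160
  G: 68 + 0.45×(128−68) = 68 + 27 = 95 → 95
  B: 193 + 0.45×(128−193) = 193 − 29.25 = 163.75 → 164
rgb(160, 95, 164) = #A05FA4.

#A05FA4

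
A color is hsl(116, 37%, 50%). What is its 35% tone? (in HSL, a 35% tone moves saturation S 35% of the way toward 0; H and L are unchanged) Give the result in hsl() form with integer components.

hsl(116, 24%, 50%)

S moves 35% from 37 toward 0: 37 − 12.95 = 24.05 → 24.
H and L are unchanged.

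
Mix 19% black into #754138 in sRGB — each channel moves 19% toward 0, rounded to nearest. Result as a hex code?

#5f352d

#754138 is rgb(117, 65, 56).
Lerp each channel 19% toward 0:
  R: 117 + 0.19×(0−117) = 117 − 22.23 = 94.77 → 95
  G: 65 + 0.19×(0−65) = 65 − 12.35 = 52.65 → 53
  B: 56 + 0.19×(0−56) = 56 − 10.64 = 45.36 → 45
rgb(95, 53, 45) = #5f352d.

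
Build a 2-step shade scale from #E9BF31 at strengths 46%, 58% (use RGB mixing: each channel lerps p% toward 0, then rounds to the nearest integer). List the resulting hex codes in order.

#E9BF31 is rgb(233, 191, 49).
46%: (233 − 107.18 = 125.82→126, 191 − 87.86 = 103.14→103, 49 − 22.54 = 26.46→26) → #7E671A
58%: (233 − 135.14 = 97.86→98, 191 − 110.78 = 80.22→80, 49 − 28.42 = 20.58→21) → #625015

#7E671A, #625015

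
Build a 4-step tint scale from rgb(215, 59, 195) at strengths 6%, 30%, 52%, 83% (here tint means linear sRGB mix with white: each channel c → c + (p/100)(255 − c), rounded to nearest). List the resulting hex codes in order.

6%: (215 + 2.4 = 217.4→217, 59 + 11.76 = 70.76→71, 195 + 3.6 = 198.6→199) → #d947c7
30%: (215 + 12 = 227→227, 59 + 58.8 = 117.8→118, 195 + 18 = 213→213) → #e376d5
52%: (215 + 20.8 = 235.8→236, 59 + 101.92 = 160.92→161, 195 + 31.2 = 226.2→226) → #eca1e2
83%: (215 + 33.2 = 248.2→248, 59 + 162.68 = 221.68→222, 195 + 49.8 = 244.8→245) → #f8def5

#d947c7, #e376d5, #eca1e2, #f8def5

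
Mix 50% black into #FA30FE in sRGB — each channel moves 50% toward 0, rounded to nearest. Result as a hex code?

#7D187F

#FA30FE is rgb(250, 48, 254).
Lerp each channel 50% toward 0:
  R: 250 − 125 = 125 → 125
  G: 48 + 0.5×(0−48) = 48 − 24 = 24 → 24
  B: 254 − 127 = 127 → 127
rgb(125, 24, 127) = #7D187F.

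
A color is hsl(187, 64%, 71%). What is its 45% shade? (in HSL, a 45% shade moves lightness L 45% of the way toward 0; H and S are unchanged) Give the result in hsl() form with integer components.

hsl(187, 64%, 39%)

L moves 45% from 71 toward 0: 71 − 31.95 = 39.05 → 39.
H and S are unchanged.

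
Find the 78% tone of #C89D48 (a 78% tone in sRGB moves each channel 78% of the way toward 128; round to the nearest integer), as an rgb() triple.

rgb(144, 134, 116)

#C89D48 is rgb(200, 157, 72).
Per channel, c → c + 0.78(128 − c):
  R: 200 − 56.16 = 143.84 → 144
  G: 157 + 0.78×(128−157) = 157 − 22.62 = 134.38 → 134
  B: 72 + 0.78×(128−72) = 72 + 43.68 = 115.68 → 116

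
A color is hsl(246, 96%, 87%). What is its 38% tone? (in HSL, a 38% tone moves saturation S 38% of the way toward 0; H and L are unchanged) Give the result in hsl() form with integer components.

S moves 38% from 96 toward 0: 96 − 36.48 = 59.52 → 60.
H and L are unchanged.

hsl(246, 60%, 87%)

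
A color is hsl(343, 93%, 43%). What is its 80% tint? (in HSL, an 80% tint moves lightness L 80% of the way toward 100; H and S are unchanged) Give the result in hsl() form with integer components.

hsl(343, 93%, 89%)

L moves 80% from 43 toward 100: 43 + 45.6 = 88.6 → 89.
H and S are unchanged.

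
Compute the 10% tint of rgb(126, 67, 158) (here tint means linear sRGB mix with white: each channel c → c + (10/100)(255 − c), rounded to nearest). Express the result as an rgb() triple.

rgb(139, 86, 168)

A 10% tint moves each channel 10% toward 255:
  R: 126 + 12.9 = 138.9 → 139
  G: 67 + 0.1×(255−67) = 67 + 18.8 = 85.8 → 86
  B: 158 + 0.1×(255−158) = 158 + 9.7 = 167.7 → 168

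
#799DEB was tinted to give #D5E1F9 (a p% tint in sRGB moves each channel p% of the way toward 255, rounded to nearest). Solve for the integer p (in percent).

#799DEB is rgb(121, 157, 235); #D5E1F9 is rgb(213, 225, 249).
On the R channel (widest range): 213 ≈ 121 + (p/100)(255 − 121), so p ≈ 100×(213 − 121)/(255 − 121) = 9200/134 = 68.66.
p = 69 reproduces all three channels after rounding.

69%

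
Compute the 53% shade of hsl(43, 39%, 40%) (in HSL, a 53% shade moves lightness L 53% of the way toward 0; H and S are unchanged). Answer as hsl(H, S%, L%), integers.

hsl(43, 39%, 19%)

L moves 53% from 40 toward 0: 40 − 21.2 = 18.8 → 19.
H and S are unchanged.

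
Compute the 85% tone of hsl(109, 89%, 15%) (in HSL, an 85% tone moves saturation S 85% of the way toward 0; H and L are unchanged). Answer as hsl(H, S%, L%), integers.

S moves 85% from 89 toward 0: 89 − 75.65 = 13.35 → 13.
H and L are unchanged.

hsl(109, 13%, 15%)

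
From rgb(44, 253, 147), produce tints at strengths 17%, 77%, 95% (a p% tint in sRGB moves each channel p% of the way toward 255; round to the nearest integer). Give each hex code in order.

17%: (44 + 35.87 = 79.87→80, 253→253, 147 + 18.36 = 165.36→165) → #50FDA5
77%: (44 + 162.47 = 206.47→206, 253 + 1.54 = 254.54→255, 147 + 83.16 = 230.16→230) → #CEFFE6
95%: (44 + 200.45 = 244.45→244, 253 + 1.9 = 254.9→255, 147 + 102.6 = 249.6→250) → #F4FFFA

#50FDA5, #CEFFE6, #F4FFFA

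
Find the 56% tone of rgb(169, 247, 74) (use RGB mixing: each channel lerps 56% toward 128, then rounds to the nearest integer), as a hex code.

A 56% tone moves each channel 56% toward 128:
  R: 169 + 0.56×(128−169) = 169 − 22.96 = 146.04 → 146
  G: 247 + 0.56×(128−247) = 247 − 66.64 = 180.36 → 180
  B: 74 + 0.56×(128−74) = 74 + 30.24 = 104.24 → 104
rgb(146, 180, 104) = #92B468.

#92B468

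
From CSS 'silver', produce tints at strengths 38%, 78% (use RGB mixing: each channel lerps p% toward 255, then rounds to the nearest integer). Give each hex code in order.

CSS silver is rgb(192, 192, 192).
38%: (192 + 23.94 = 215.94→216, 192 + 23.94 = 215.94→216, 192 + 23.94 = 215.94→216) → #D8D8D8
78%: (192 + 49.14 = 241.14→241, 192 + 49.14 = 241.14→241, 192 + 49.14 = 241.14→241) → #F1F1F1

#D8D8D8, #F1F1F1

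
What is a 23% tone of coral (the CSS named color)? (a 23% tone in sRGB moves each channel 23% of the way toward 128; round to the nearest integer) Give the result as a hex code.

#E27F5B

CSS coral is rgb(255, 127, 80).
Lerp each channel 23% toward 128:
  R: 255 + 0.23×(128−255) = 255 − 29.21 = 225.79 → 226
  G: 127 + 0.23 = 127.23 → 127
  B: 80 + 0.23×(128−80) = 80 + 11.04 = 91.04 → 91
rgb(226, 127, 91) = #E27F5B.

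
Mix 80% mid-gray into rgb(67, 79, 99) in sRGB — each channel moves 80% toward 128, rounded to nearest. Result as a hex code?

An 80% tone moves each channel 80% toward 128:
  R: 67 + 0.8×(128−67) = 67 + 48.8 = 115.8 → 116
  G: 79 + 39.2 = 118.2 → 118
  B: 99 + 0.8×(128−99) = 99 + 23.2 = 122.2 → 122
rgb(116, 118, 122) = #74767A.

#74767A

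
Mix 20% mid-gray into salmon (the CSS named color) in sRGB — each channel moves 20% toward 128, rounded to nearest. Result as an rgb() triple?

CSS salmon is rgb(250, 128, 114).
Per channel, c → c + 0.2(128 − c):
  R: 250 − 24.4 = 225.6 → 226
  G: 128 + 0.2×(128−128) = 128 + 0 = 128 → 128
  B: 114 + 0.2×(128−114) = 114 + 2.8 = 116.8 → 117

rgb(226, 128, 117)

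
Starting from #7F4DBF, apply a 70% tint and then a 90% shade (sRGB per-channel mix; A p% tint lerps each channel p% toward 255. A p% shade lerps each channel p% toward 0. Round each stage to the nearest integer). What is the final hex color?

#161418

#7F4DBF is rgb(127, 77, 191).
A 70% tint moves each channel 70% toward 255:
  R: 127 + 0.7×(255−127) = 127 + 89.6 = 216.6 → 217
  G: 77 + 0.7×(255−77) = 77 + 124.6 = 201.6 → 202
  B: 191 + 0.7×(255−191) = 191 + 44.8 = 235.8 → 236
After the tint: rgb(217, 202, 236) = #D9CAEC.
Per channel, c → c + 0.9(0 − c):
  R: 217 − 195.3 = 21.7 → 22
  G: 202 + 0.9×(0−202) = 202 − 181.8 = 20.2 → 20
  B: 236 + 0.9×(0−236) = 236 − 212.4 = 23.6 → 24
rgb(22, 20, 24) = #161418.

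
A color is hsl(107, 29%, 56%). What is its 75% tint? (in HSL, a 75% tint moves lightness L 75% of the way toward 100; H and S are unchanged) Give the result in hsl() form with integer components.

hsl(107, 29%, 89%)

L moves 75% from 56 toward 100: 56 + 33 = 89 → 89.
H and S are unchanged.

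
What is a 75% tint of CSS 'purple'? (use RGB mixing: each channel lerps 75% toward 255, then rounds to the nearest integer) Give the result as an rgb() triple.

CSS purple is rgb(128, 0, 128).
Lerp each channel 75% toward 255:
  R: 128 + 0.75×(255−128) = 128 + 95.25 = 223.25 → 223
  G: 0 + 0.75×(255−0) = 0 + 191.25 = 191.25 → 191
  B: 128 + 95.25 = 223.25 → 223

rgb(223, 191, 223)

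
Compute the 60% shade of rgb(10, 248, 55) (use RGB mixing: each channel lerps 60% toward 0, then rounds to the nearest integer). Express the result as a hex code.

Lerp each channel 60% toward 0:
  R: 10 − 6 = 4 → 4
  G: 248 + 0.6×(0−248) = 248 − 148.8 = 99.2 → 99
  B: 55 − 33 = 22 → 22
rgb(4, 99, 22) = #046316.

#046316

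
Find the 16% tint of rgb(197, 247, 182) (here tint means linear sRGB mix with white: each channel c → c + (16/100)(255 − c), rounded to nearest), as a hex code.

Per channel, c → c + 0.16(255 − c):
  R: 197 + 0.16×(255−197) = 197 + 9.28 = 206.28 → 206
  G: 247 + 1.28 = 248.28 → 248
  B: 182 + 0.16×(255−182) = 182 + 11.68 = 193.68 → 194
rgb(206, 248, 194) = #CEF8C2.

#CEF8C2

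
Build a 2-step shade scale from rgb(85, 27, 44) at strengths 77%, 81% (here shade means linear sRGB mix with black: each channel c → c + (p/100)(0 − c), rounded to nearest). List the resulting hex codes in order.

#14060A, #100508

77%: (85 − 65.45 = 19.55→20, 27 − 20.79 = 6.21→6, 44 − 33.88 = 10.12→10) → #14060A
81%: (85 − 68.85 = 16.15→16, 27 − 21.87 = 5.13→5, 44 − 35.64 = 8.36→8) → #100508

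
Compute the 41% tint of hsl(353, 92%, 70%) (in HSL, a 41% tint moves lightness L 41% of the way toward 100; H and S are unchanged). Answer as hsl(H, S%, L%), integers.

L moves 41% from 70 toward 100: 70 + 12.3 = 82.3 → 82.
H and S are unchanged.

hsl(353, 92%, 82%)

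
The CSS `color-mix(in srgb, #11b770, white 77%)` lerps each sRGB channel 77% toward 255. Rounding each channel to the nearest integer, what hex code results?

#c8eede

#11b770 is rgb(17, 183, 112).
Per channel, c → c + 0.77(255 − c):
  R: 17 + 183.26 = 200.26 → 200
  G: 183 + 55.44 = 238.44 → 238
  B: 112 + 0.77×(255−112) = 112 + 110.11 = 222.11 → 222
rgb(200, 238, 222) = #c8eede.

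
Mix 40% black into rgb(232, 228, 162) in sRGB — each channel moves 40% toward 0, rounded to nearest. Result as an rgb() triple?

Per channel, c → c + 0.4(0 − c):
  R: 232 + 0.4×(0−232) = 232 − 92.8 = 139.2 → 139
  G: 228 − 91.2 = 136.8 → 137
  B: 162 + 0.4×(0−162) = 162 − 64.8 = 97.2 → 97

rgb(139, 137, 97)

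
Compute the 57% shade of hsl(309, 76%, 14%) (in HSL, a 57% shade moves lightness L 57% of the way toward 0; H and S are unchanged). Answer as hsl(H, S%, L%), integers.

hsl(309, 76%, 6%)

L moves 57% from 14 toward 0: 14 − 7.98 = 6.02 → 6.
H and S are unchanged.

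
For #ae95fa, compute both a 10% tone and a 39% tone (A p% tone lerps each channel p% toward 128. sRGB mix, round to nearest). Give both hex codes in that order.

#a993ee, #9c8dca

#ae95fa is rgb(174, 149, 250).
10% tone:
  R: 174 + 0.1×(128−174) = 174 − 4.6 = 169.4 → 169
  G: 149 + 0.1×(128−149) = 149 − 2.1 = 146.9 → 147
  B: 250 + 0.1×(128−250) = 250 − 12.2 = 237.8 → 238
  → #a993ee
39% tone:
  R: 174 + 0.39×(128−174) = 174 − 17.94 = 156.06 → 156
  G: 149 − 8.19 = 140.81 → 141
  B: 250 − 47.58 = 202.42 → 202
  → #9c8dca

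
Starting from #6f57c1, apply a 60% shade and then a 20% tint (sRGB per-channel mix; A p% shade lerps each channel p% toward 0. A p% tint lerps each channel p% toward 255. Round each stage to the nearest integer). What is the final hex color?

#564f71

#6f57c1 is rgb(111, 87, 193).
A 60% shade moves each channel 60% toward 0:
  R: 111 − 66.6 = 44.4 → 44
  G: 87 − 52.2 = 34.8 → 35
  B: 193 − 115.8 = 77.2 → 77
After the shade: rgb(44, 35, 77) = #2c234d.
Lerp each channel 20% toward 255:
  R: 44 + 0.2×(255−44) = 44 + 42.2 = 86.2 → 86
  G: 35 + 0.2×(255−35) = 35 + 44 = 79 → 79
  B: 77 + 0.2×(255−77) = 77 + 35.6 = 112.6 → 113
rgb(86, 79, 113) = #564f71.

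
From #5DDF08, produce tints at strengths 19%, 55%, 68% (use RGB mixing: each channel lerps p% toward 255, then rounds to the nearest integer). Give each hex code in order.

#5DDF08 is rgb(93, 223, 8).
19%: (93 + 30.78 = 123.78→124, 223 + 6.08 = 229.08→229, 8 + 46.93 = 54.93→55) → #7CE537
55%: (93 + 89.1 = 182.1→182, 223 + 17.6 = 240.6→241, 8 + 135.85 = 143.85→144) → #B6F190
68%: (93 + 110.16 = 203.16→203, 223 + 21.76 = 244.76→245, 8 + 167.96 = 175.96→176) → #CBF5B0

#7CE537, #B6F190, #CBF5B0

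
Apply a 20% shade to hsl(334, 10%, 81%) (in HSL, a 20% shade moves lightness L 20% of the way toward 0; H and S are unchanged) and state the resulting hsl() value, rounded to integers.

L moves 20% from 81 toward 0: 81 − 16.2 = 64.8 → 65.
H and S are unchanged.

hsl(334, 10%, 65%)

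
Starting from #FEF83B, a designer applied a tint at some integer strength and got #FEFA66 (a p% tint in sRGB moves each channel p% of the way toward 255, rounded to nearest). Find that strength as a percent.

#FEF83B is rgb(254, 248, 59); #FEFA66 is rgb(254, 250, 102).
On the B channel (widest range): 102 ≈ 59 + (p/100)(255 − 59), so p ≈ 100×(102 − 59)/(255 − 59) = 4300/196 = 21.94.
p = 22 reproduces all three channels after rounding.

22%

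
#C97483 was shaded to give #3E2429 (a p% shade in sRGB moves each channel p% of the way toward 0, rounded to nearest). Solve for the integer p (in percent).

#C97483 is rgb(201, 116, 131); #3E2429 is rgb(62, 36, 41).
On the R channel (widest range): 62 ≈ 201 + (p/100)(0 − 201), so p ≈ 100×(62 − 201)/(0 − 201) = -13900/-201 = 69.15.
p = 69 reproduces all three channels after rounding.

69%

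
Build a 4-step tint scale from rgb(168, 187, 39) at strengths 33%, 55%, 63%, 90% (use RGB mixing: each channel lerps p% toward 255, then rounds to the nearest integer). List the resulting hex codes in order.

33%: (168 + 28.71 = 196.71→197, 187 + 22.44 = 209.44→209, 39 + 71.28 = 110.28→110) → #C5D16E
55%: (168 + 47.85 = 215.85→216, 187 + 37.4 = 224.4→224, 39 + 118.8 = 157.8→158) → #D8E09E
63%: (168 + 54.81 = 222.81→223, 187 + 42.84 = 229.84→230, 39 + 136.08 = 175.08→175) → #DFE6AF
90%: (168 + 78.3 = 246.3→246, 187 + 61.2 = 248.2→248, 39 + 194.4 = 233.4→233) → #F6F8E9

#C5D16E, #D8E09E, #DFE6AF, #F6F8E9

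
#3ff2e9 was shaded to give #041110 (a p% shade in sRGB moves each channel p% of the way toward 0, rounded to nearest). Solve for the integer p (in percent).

#3ff2e9 is rgb(63, 242, 233); #041110 is rgb(4, 17, 16).
On the G channel (widest range): 17 ≈ 242 + (p/100)(0 − 242), so p ≈ 100×(17 − 242)/(0 − 242) = -22500/-242 = 92.98.
p = 93 reproduces all three channels after rounding.

93%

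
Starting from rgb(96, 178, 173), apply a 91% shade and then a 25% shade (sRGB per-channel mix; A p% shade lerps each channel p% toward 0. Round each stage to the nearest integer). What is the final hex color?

#070C0C

Lerp each channel 91% toward 0:
  R: 96 − 87.36 = 8.64 → 9
  G: 178 + 0.91×(0−178) = 178 − 161.98 = 16.02 → 16
  B: 173 + 0.91×(0−173) = 173 − 157.43 = 15.57 → 16
After the shade: rgb(9, 16, 16) = #091010.
A 25% shade moves each channel 25% toward 0:
  R: 9 − 2.25 = 6.75 → 7
  G: 16 − 4 = 12 → 12
  B: 16 + 0.25×(0−16) = 16 − 4 = 12 → 12
rgb(7, 12, 12) = #070C0C.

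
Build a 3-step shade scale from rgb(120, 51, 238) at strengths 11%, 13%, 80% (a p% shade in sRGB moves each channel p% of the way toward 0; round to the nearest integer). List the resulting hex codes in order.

#6B2DD4, #682CCF, #180A30

11%: (120 − 13.2 = 106.8→107, 51 − 5.61 = 45.39→45, 238 − 26.18 = 211.82→212) → #6B2DD4
13%: (120 − 15.6 = 104.4→104, 51 − 6.63 = 44.37→44, 238 − 30.94 = 207.06→207) → #682CCF
80%: (120 − 96 = 24→24, 51 − 40.8 = 10.2→10, 238 − 190.4 = 47.6→48) → #180A30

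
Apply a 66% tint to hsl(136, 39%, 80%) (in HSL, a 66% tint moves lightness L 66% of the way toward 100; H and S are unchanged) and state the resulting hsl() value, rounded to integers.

L moves 66% from 80 toward 100: 80 + 13.2 = 93.2 → 93.
H and S are unchanged.

hsl(136, 39%, 93%)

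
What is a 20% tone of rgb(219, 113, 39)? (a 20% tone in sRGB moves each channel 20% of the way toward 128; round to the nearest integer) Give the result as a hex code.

Lerp each channel 20% toward 128:
  R: 219 + 0.2×(128−219) = 219 − 18.2 = 200.8 → 201
  G: 113 + 0.2×(128−113) = 113 + 3 = 116 → 116
  B: 39 + 0.2×(128−39) = 39 + 17.8 = 56.8 → 57
rgb(201, 116, 57) = #C97439.

#C97439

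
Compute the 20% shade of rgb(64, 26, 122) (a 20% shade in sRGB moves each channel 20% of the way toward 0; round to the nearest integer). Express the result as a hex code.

#331562

A 20% shade moves each channel 20% toward 0:
  R: 64 − 12.8 = 51.2 → 51
  G: 26 + 0.2×(0−26) = 26 − 5.2 = 20.8 → 21
  B: 122 − 24.4 = 97.6 → 98
rgb(51, 21, 98) = #331562.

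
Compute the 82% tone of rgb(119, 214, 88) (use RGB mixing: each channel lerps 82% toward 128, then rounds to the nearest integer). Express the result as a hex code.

Per channel, c → c + 0.82(128 − c):
  R: 119 + 0.82×(128−119) = 119 + 7.38 = 126.38 → 126
  G: 214 + 0.82×(128−214) = 214 − 70.52 = 143.48 → 143
  B: 88 + 0.82×(128−88) = 88 + 32.8 = 120.8 → 121
rgb(126, 143, 121) = #7E8F79.

#7E8F79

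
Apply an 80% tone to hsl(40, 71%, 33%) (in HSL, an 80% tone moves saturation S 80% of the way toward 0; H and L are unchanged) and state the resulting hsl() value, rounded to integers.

S moves 80% from 71 toward 0: 71 − 56.8 = 14.2 → 14.
H and L are unchanged.

hsl(40, 14%, 33%)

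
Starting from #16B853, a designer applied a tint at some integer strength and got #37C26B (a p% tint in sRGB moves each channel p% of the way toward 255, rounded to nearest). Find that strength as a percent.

14%

#16B853 is rgb(22, 184, 83); #37C26B is rgb(55, 194, 107).
On the R channel (widest range): 55 ≈ 22 + (p/100)(255 − 22), so p ≈ 100×(55 − 22)/(255 − 22) = 3300/233 = 14.16.
p = 14 reproduces all three channels after rounding.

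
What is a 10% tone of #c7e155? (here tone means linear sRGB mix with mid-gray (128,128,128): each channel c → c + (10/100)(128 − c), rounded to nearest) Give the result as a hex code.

#c0d759

#c7e155 is rgb(199, 225, 85).
Lerp each channel 10% toward 128:
  R: 199 + 0.1×(128−199) = 199 − 7.1 = 191.9 → 192
  G: 225 + 0.1×(128−225) = 225 − 9.7 = 215.3 → 215
  B: 85 + 0.1×(128−85) = 85 + 4.3 = 89.3 → 89
rgb(192, 215, 89) = #c0d759.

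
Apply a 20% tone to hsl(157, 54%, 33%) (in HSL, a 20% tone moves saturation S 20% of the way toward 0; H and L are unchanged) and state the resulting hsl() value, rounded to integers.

S moves 20% from 54 toward 0: 54 − 10.8 = 43.2 → 43.
H and L are unchanged.

hsl(157, 43%, 33%)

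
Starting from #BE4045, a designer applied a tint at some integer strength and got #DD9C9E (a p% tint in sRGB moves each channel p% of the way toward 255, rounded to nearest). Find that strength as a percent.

48%

#BE4045 is rgb(190, 64, 69); #DD9C9E is rgb(221, 156, 158).
On the G channel (widest range): 156 ≈ 64 + (p/100)(255 − 64), so p ≈ 100×(156 − 64)/(255 − 64) = 9200/191 = 48.17.
p = 48 reproduces all three channels after rounding.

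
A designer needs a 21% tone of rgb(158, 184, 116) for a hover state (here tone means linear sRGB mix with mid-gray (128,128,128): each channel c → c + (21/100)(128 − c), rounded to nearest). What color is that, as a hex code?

Lerp each channel 21% toward 128:
  R: 158 − 6.3 = 151.7 → 152
  G: 184 + 0.21×(128−184) = 184 − 11.76 = 172.24 → 172
  B: 116 + 2.52 = 118.52 → 119
rgb(152, 172, 119) = #98ac77.

#98ac77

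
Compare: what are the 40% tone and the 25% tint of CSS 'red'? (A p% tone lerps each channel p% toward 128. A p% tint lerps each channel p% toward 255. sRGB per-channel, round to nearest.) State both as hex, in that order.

#CC3333, #FF4040

CSS red is rgb(255, 0, 0).
40% tone:
  R: 255 + 0.4×(128−255) = 255 − 50.8 = 204.2 → 204
  G: 0 + 0.4×(128−0) = 0 + 51.2 = 51.2 → 51
  B: 0 + 0.4×(128−0) = 0 + 51.2 = 51.2 → 51
  → #CC3333
25% tint:
  R: 255 + 0.25×(255−255) = 255 + 0 = 255 → 255
  G: 0 + 0.25×(255−0) = 0 + 63.75 = 63.75 → 64
  B: 0 + 63.75 = 63.75 → 64
  → #FF4040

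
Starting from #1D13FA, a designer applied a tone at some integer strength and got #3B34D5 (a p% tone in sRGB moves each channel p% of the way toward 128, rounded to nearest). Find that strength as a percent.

30%

#1D13FA is rgb(29, 19, 250); #3B34D5 is rgb(59, 52, 213).
On the B channel (widest range): 213 ≈ 250 + (p/100)(128 − 250), so p ≈ 100×(213 − 250)/(128 − 250) = -3700/-122 = 30.33.
p = 30 reproduces all three channels after rounding.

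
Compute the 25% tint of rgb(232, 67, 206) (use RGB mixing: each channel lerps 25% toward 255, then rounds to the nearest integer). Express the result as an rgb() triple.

A 25% tint moves each channel 25% toward 255:
  R: 232 + 5.75 = 237.75 → 238
  G: 67 + 47 = 114 → 114
  B: 206 + 0.25×(255−206) = 206 + 12.25 = 218.25 → 218

rgb(238, 114, 218)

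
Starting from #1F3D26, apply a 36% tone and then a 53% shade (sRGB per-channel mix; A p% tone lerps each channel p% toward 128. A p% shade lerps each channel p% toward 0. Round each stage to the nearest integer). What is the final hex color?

#1F3D26 is rgb(31, 61, 38).
Per channel, c → c + 0.36(128 − c):
  R: 31 + 34.92 = 65.92 → 66
  G: 61 + 0.36×(128−61) = 61 + 24.12 = 85.12 → 85
  B: 38 + 0.36×(128−38) = 38 + 32.4 = 70.4 → 70
After the tone: rgb(66, 85, 70) = #425546.
Per channel, c → c + 0.53(0 − c):
  R: 66 + 0.53×(0−66) = 66 − 34.98 = 31.02 → 31
  G: 85 − 45.05 = 39.95 → 40
  B: 70 − 37.1 = 32.9 → 33
rgb(31, 40, 33) = #1F2821.

#1F2821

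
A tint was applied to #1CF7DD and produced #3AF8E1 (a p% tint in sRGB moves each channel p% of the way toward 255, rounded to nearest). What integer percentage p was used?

#1CF7DD is rgb(28, 247, 221); #3AF8E1 is rgb(58, 248, 225).
On the R channel (widest range): 58 ≈ 28 + (p/100)(255 − 28), so p ≈ 100×(58 − 28)/(255 − 28) = 3000/227 = 13.22.
p = 13 reproduces all three channels after rounding.

13%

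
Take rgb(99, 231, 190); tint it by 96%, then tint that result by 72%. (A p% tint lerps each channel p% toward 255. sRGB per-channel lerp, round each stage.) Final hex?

A 96% tint moves each channel 96% toward 255:
  R: 99 + 0.96×(255−99) = 99 + 149.76 = 248.76 → 249
  G: 231 + 0.96×(255−231) = 231 + 23.04 = 254.04 → 254
  B: 190 + 62.4 = 252.4 → 252
After the tint: rgb(249, 254, 252) = #F9FEFC.
A 72% tint moves each channel 72% toward 255:
  R: 249 + 4.32 = 253.32 → 253
  G: 254 + 0.72×(255−254) = 254 + 0.72 = 254.72 → 255
  B: 252 + 0.72×(255−252) = 252 + 2.16 = 254.16 → 254
rgb(253, 255, 254) = #FDFFFE.

#FDFFFE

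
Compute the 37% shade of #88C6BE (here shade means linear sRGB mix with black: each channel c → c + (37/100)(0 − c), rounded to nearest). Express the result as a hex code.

#567D78

#88C6BE is rgb(136, 198, 190).
Lerp each channel 37% toward 0:
  R: 136 + 0.37×(0−136) = 136 − 50.32 = 85.68 → 86
  G: 198 + 0.37×(0−198) = 198 − 73.26 = 124.74 → 125
  B: 190 − 70.3 = 119.7 → 120
rgb(86, 125, 120) = #567D78.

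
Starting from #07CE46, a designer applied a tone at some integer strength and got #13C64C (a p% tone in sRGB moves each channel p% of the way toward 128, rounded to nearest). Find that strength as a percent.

#07CE46 is rgb(7, 206, 70); #13C64C is rgb(19, 198, 76).
On the R channel (widest range): 19 ≈ 7 + (p/100)(128 − 7), so p ≈ 100×(19 − 7)/(128 − 7) = 1200/121 = 9.92.
p = 10 reproduces all three channels after rounding.

10%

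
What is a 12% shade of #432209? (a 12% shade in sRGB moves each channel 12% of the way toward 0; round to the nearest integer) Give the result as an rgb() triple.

#432209 is rgb(67, 34, 9).
Per channel, c → c + 0.12(0 − c):
  R: 67 + 0.12×(0−67) = 67 − 8.04 = 58.96 → 59
  G: 34 − 4.08 = 29.92 → 30
  B: 9 − 1.08 = 7.92 → 8

rgb(59, 30, 8)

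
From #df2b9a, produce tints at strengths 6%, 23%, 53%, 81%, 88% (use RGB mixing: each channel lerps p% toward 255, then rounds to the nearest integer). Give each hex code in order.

#e138a0, #e65cb1, #f09bd0, #f9d7ec, #fbe6f3

#df2b9a is rgb(223, 43, 154).
6%: (223 + 1.92 = 224.92→225, 43 + 12.72 = 55.72→56, 154 + 6.06 = 160.06→160) → #e138a0
23%: (223 + 7.36 = 230.36→230, 43 + 48.76 = 91.76→92, 154 + 23.23 = 177.23→177) → #e65cb1
53%: (223 + 16.96 = 239.96→240, 43 + 112.36 = 155.36→155, 154 + 53.53 = 207.53→208) → #f09bd0
81%: (223 + 25.92 = 248.92→249, 43 + 171.72 = 214.72→215, 154 + 81.81 = 235.81→236) → #f9d7ec
88%: (223 + 28.16 = 251.16→251, 43 + 186.56 = 229.56→230, 154 + 88.88 = 242.88→243) → #fbe6f3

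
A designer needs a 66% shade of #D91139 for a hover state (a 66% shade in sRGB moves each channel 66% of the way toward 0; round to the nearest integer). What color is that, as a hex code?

#4A0613

#D91139 is rgb(217, 17, 57).
Per channel, c → c + 0.66(0 − c):
  R: 217 + 0.66×(0−217) = 217 − 143.22 = 73.78 → 74
  G: 17 + 0.66×(0−17) = 17 − 11.22 = 5.78 → 6
  B: 57 + 0.66×(0−57) = 57 − 37.62 = 19.38 → 19
rgb(74, 6, 19) = #4A0613.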